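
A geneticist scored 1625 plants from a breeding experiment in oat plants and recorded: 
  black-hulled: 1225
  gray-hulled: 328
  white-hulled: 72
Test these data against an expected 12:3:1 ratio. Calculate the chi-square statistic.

10.421

Expected counts for N = 1625 under a 12:3:1 ratio (total parts = 16):
  black-hulled: 1625 × 12/16 = 1218.75
  gray-hulled: 1625 × 3/16 = 304.6875
  white-hulled: 1625 × 1/16 = 101.5625
χ² = Σ (O − E)² / E
  black-hulled: (1225 − 1218.75)² / 1218.75 = 0.0321
  gray-hulled: (328 − 304.6875)² / 304.6875 = 1.7837
  white-hulled: (72 − 101.5625)² / 101.5625 = 8.6050
χ² = 0.0321 + 1.7837 + 8.6050 = 10.4208 ≈ 10.421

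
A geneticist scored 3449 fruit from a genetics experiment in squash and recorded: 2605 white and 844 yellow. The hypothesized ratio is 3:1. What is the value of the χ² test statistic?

0.515

The 3:1 ratio has 4 parts, so with N = 3449 the expected counts are:
  white: 3449 × 3/4 = 2586.75
  yellow: 3449 × 1/4 = 862.25
χ² = Σ (O − E)² / E
  white: (2605 − 2586.75)² / 2586.75 = 0.1288
  yellow: (844 − 862.25)² / 862.25 = 0.3863
χ² = 0.1288 + 0.3863 = 0.5151 ≈ 0.515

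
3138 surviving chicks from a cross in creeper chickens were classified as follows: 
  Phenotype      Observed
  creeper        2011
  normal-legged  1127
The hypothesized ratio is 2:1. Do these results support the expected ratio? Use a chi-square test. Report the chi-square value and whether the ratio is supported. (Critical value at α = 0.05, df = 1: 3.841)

9.409; not consistent

The 2:1 ratio has 3 parts, so with N = 3138 the expected counts are:
  creeper: 3138 × 2/3 = 2092
  normal-legged: 3138 × 1/3 = 1046
χ² = Σ (O − E)² / E
  creeper: (2011 − 2092)² / 2092 = 3.1362
  normal-legged: (1127 − 1046)² / 1046 = 6.2725
χ² = 3.1362 + 6.2725 = 9.4087 ≈ 9.409
Degrees of freedom = 2 − 1 = 1; critical value at α = 0.05 is 3.841.
Since 9.409 > 3.841, we reject the null hypothesis — the data do not fit the 2:1 ratio.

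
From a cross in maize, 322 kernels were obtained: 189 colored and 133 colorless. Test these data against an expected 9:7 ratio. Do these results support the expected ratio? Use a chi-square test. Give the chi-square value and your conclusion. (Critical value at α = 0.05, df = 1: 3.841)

Total ratio parts = 16. Expected numbers out of 322:
  colored: 322 × 9/16 = 181.125
  colorless: 322 × 7/16 = 140.875
χ² = Σ (O − E)² / E
  colored: (189 − 181.125)² / 181.125 = 0.3424
  colorless: (133 − 140.875)² / 140.875 = 0.4402
χ² = 0.3424 + 0.4402 = 0.7826 ≈ 0.783
Degrees of freedom = 2 − 1 = 1; critical value at α = 0.05 is 3.841.
Since 0.783 < 3.841, we fail to reject the null hypothesis — the data are consistent with the 9:7 ratio.

0.783; consistent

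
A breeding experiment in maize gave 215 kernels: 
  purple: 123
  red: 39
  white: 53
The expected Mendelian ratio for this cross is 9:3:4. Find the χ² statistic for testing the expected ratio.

The 9:3:4 ratio has 16 parts, so with N = 215 the expected counts are:
  purple: 215 × 9/16 = 120.9375
  red: 215 × 3/16 = 40.3125
  white: 215 × 4/16 = 53.75
χ² = Σ (O − E)² / E
  purple: (123 − 120.9375)² / 120.9375 = 0.0352
  red: (39 − 40.3125)² / 40.3125 = 0.0427
  white: (53 − 53.75)² / 53.75 = 0.0105
χ² = 0.0352 + 0.0427 + 0.0105 = 0.0884 ≈ 0.088

0.088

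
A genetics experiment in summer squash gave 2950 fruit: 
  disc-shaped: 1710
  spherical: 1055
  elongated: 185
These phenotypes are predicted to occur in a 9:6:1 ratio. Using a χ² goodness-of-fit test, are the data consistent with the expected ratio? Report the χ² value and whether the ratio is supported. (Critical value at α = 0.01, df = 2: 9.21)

3.921; consistent

The 9:6:1 ratio has 16 parts, so with N = 2950 the expected counts are:
  disc-shaped: 2950 × 9/16 = 1659.375
  spherical: 2950 × 6/16 = 1106.25
  elongated: 2950 × 1/16 = 184.375
χ² = Σ (O − E)² / E
  disc-shaped: (1710 − 1659.375)² / 1659.375 = 1.5445
  spherical: (1055 − 1106.25)² / 1106.25 = 2.3743
  elongated: (185 − 184.375)² / 184.375 = 0.0021
χ² = 1.5445 + 2.3743 + 0.0021 = 3.9209 ≈ 3.921
Degrees of freedom = 3 − 1 = 2; critical value at α = 0.01 is 9.21.
Since 3.921 < 9.21, we fail to reject the null hypothesis — the data are consistent with the 9:6:1 ratio.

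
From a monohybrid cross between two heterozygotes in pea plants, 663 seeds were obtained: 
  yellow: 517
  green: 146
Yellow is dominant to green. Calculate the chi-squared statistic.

For a monohybrid cross between heterozygotes with complete dominance, the expected phenotypic ratio is 3:1.
Total ratio parts = 4. Expected numbers out of 663:
  yellow: 663 × 3/4 = 497.25
  green: 663 × 1/4 = 165.75
χ² = Σ (O − E)² / E
  yellow: (517 − 497.25)² / 497.25 = 0.7844
  green: (146 − 165.75)² / 165.75 = 2.3533
χ² = 0.7844 + 2.3533 = 3.1377 ≈ 3.138

3.138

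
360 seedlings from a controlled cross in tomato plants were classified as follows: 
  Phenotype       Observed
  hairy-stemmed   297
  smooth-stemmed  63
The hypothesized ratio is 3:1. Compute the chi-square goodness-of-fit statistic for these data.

Expected counts for N = 360 under a 3:1 ratio (total parts = 4):
  hairy-stemmed: 360 × 3/4 = 270
  smooth-stemmed: 360 × 1/4 = 90
χ² = Σ (O − E)² / E
  hairy-stemmed: (297 − 270)² / 270 = 2.7000
  smooth-stemmed: (63 − 90)² / 90 = 8.1000
χ² = 2.7000 + 8.1000 = 10.800

10.800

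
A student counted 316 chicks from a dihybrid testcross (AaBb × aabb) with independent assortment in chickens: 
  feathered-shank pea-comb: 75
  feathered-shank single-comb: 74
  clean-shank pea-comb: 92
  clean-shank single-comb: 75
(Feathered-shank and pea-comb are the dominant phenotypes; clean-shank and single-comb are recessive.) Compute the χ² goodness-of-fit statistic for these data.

A dihybrid testcross with independent assortment gives a 1:1:1:1 ratio.
Under the 1:1:1:1 hypothesis (Σ ratio = 4, N = 316):
  feathered-shank pea-comb: 316 × 1/4 = 79
  feathered-shank single-comb: 316 × 1/4 = 79
  clean-shank pea-comb: 316 × 1/4 = 79
  clean-shank single-comb: 316 × 1/4 = 79
χ² = Σ (O − E)² / E
  feathered-shank pea-comb: (75 − 79)² / 79 = 0.2025
  feathered-shank single-comb: (74 − 79)² / 79 = 0.3165
  clean-shank pea-comb: (92 − 79)² / 79 = 2.1392
  clean-shank single-comb: (75 − 79)² / 79 = 0.2025
χ² = 0.2025 + 0.3165 + 2.1392 + 0.2025 = 2.8607 ≈ 2.861

2.861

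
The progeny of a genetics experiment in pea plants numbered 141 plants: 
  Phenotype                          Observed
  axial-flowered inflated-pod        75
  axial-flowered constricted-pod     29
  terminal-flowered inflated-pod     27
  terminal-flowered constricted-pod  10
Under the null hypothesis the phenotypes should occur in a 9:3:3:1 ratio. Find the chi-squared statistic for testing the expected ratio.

0.655

Expected counts for N = 141 under a 9:3:3:1 ratio (total parts = 16):
  axial-flowered inflated-pod: 141 × 9/16 = 79.3125
  axial-flowered constricted-pod: 141 × 3/16 = 26.4375
  terminal-flowered inflated-pod: 141 × 3/16 = 26.4375
  terminal-flowered constricted-pod: 141 × 1/16 = 8.8125
χ² = Σ (O − E)² / E
  axial-flowered inflated-pod: (75 − 79.3125)² / 79.3125 = 0.2345
  axial-flowered constricted-pod: (29 − 26.4375)² / 26.4375 = 0.2484
  terminal-flowered inflated-pod: (27 − 26.4375)² / 26.4375 = 0.0120
  terminal-flowered constricted-pod: (10 − 8.8125)² / 8.8125 = 0.1600
χ² = 0.2345 + 0.2484 + 0.0120 + 0.1600 = 0.6549 ≈ 0.655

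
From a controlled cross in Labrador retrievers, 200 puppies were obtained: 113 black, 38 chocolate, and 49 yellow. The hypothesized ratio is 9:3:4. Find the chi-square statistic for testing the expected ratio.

Expected counts for N = 200 under a 9:3:4 ratio (total parts = 16):
  black: 200 × 9/16 = 112.5
  chocolate: 200 × 3/16 = 37.5
  yellow: 200 × 4/16 = 50
χ² = Σ (O − E)² / E
  black: (113 − 112.5)² / 112.5 = 0.0022
  chocolate: (38 − 37.5)² / 37.5 = 0.0067
  yellow: (49 − 50)² / 50 = 0.0200
χ² = 0.0022 + 0.0067 + 0.0200 = 0.0289 ≈ 0.029

0.029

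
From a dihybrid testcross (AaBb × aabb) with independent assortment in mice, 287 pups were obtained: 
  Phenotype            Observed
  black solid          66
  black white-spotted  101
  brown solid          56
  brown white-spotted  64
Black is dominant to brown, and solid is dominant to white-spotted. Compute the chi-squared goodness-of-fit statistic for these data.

A dihybrid testcross with independent assortment gives a 1:1:1:1 ratio.
Total ratio parts = 4. Expected numbers out of 287:
  black solid: 287 × 1/4 = 71.75
  black white-spotted: 287 × 1/4 = 71.75
  brown solid: 287 × 1/4 = 71.75
  brown white-spotted: 287 × 1/4 = 71.75
χ² = Σ (O − E)² / E
  black solid: (66 − 71.75)² / 71.75 = 0.4608
  black white-spotted: (101 − 71.75)² / 71.75 = 11.9242
  brown solid: (56 − 71.75)² / 71.75 = 3.4573
  brown white-spotted: (64 − 71.75)² / 71.75 = 0.8371
χ² = 0.4608 + 11.9242 + 3.4573 + 0.8371 = 16.6794 ≈ 16.679

16.679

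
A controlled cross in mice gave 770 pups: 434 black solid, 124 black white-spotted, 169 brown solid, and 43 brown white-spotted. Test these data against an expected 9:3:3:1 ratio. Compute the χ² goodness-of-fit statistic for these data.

The 9:3:3:1 ratio has 16 parts, so with N = 770 the expected counts are:
  black solid: 770 × 9/16 = 433.125
  black white-spotted: 770 × 3/16 = 144.375
  brown solid: 770 × 3/16 = 144.375
  brown white-spotted: 770 × 1/16 = 48.125
χ² = Σ (O − E)² / E
  black solid: (434 − 433.125)² / 433.125 = 0.0018
  black white-spotted: (124 − 144.375)² / 144.375 = 2.8754
  brown solid: (169 − 144.375)² / 144.375 = 4.2001
  brown white-spotted: (43 − 48.125)² / 48.125 = 0.5458
χ² = 0.0018 + 2.8754 + 4.2001 + 0.5458 = 7.6231 ≈ 7.623

7.623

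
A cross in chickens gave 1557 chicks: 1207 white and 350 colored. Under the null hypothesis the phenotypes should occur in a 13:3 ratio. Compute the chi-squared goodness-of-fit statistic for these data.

14.213

Total ratio parts = 16. Expected numbers out of 1557:
  white: 1557 × 13/16 = 1265.0625
  colored: 1557 × 3/16 = 291.9375
χ² = Σ (O − E)² / E
  white: (1207 − 1265.0625)² / 1265.0625 = 2.6649
  colored: (350 − 291.9375)² / 291.9375 = 11.5479
χ² = 2.6649 + 11.5479 = 14.2128 ≈ 14.213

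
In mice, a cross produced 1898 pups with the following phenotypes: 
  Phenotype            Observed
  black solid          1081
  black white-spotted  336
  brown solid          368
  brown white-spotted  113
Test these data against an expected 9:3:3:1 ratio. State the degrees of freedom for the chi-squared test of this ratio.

3

A goodness-of-fit test with 4 phenotype classes has df = 4 − 1 = 3.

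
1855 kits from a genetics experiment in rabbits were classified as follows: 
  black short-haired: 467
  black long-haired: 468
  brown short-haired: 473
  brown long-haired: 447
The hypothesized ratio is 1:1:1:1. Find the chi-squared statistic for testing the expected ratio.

0.851

Under the 1:1:1:1 hypothesis (Σ ratio = 4, N = 1855):
  black short-haired: 1855 × 1/4 = 463.75
  black long-haired: 1855 × 1/4 = 463.75
  brown short-haired: 1855 × 1/4 = 463.75
  brown long-haired: 1855 × 1/4 = 463.75
χ² = Σ (O − E)² / E
  black short-haired: (467 − 463.75)² / 463.75 = 0.0228
  black long-haired: (468 − 463.75)² / 463.75 = 0.0389
  brown short-haired: (473 − 463.75)² / 463.75 = 0.1845
  brown long-haired: (447 − 463.75)² / 463.75 = 0.6050
χ² = 0.0228 + 0.0389 + 0.1845 + 0.6050 = 0.8512 ≈ 0.851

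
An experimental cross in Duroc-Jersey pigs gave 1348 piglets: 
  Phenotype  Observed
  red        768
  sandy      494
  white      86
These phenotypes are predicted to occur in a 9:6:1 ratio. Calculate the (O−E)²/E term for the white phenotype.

0.036

Total ratio parts = 16. Expected numbers out of 1348:
  red: 1348 × 9/16 = 758.25
  sandy: 1348 × 6/16 = 505.5
  white: 1348 × 1/16 = 84.25
Contribution of white: (86 − 84.25)² / 84.25 = 0.0364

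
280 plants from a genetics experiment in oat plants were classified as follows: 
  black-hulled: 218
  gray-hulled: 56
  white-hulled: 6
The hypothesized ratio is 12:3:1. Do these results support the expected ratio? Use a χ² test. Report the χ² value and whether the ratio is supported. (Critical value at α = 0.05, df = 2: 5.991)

8.095; not consistent

Expected counts for N = 280 under a 12:3:1 ratio (total parts = 16):
  black-hulled: 280 × 12/16 = 210
  gray-hulled: 280 × 3/16 = 52.5
  white-hulled: 280 × 1/16 = 17.5
χ² = Σ (O − E)² / E
  black-hulled: (218 − 210)² / 210 = 0.3048
  gray-hulled: (56 − 52.5)² / 52.5 = 0.2333
  white-hulled: (6 − 17.5)² / 17.5 = 7.5571
χ² = 0.3048 + 0.2333 + 7.5571 = 8.0952 ≈ 8.095
Degrees of freedom = 3 − 1 = 2; critical value at α = 0.05 is 5.991.
Since 8.095 > 5.991, we reject the null hypothesis — the data do not fit the 12:3:1 ratio.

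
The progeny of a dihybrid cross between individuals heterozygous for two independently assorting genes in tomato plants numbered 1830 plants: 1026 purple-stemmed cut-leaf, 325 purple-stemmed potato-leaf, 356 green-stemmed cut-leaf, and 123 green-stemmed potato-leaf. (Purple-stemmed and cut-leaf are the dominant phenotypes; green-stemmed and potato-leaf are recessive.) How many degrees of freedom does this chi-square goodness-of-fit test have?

3

A dihybrid F₂ with independent assortment and complete dominance at both loci gives a 9:3:3:1 phenotypic ratio.
A goodness-of-fit test with 4 phenotype classes has df = 4 − 1 = 3.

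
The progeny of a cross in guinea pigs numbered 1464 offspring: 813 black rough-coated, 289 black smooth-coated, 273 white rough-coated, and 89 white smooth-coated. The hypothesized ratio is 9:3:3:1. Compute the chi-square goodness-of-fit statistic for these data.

Under the 9:3:3:1 hypothesis (Σ ratio = 16, N = 1464):
  black rough-coated: 1464 × 9/16 = 823.5
  black smooth-coated: 1464 × 3/16 = 274.5
  white rough-coated: 1464 × 3/16 = 274.5
  white smooth-coated: 1464 × 1/16 = 91.5
χ² = Σ (O − E)² / E
  black rough-coated: (813 − 823.5)² / 823.5 = 0.1339
  black smooth-coated: (289 − 274.5)² / 274.5 = 0.7659
  white rough-coated: (273 − 274.5)² / 274.5 = 0.0082
  white smooth-coated: (89 − 91.5)² / 91.5 = 0.0683
χ² = 0.1339 + 0.7659 + 0.0082 + 0.0683 = 0.9763 ≈ 0.976

0.976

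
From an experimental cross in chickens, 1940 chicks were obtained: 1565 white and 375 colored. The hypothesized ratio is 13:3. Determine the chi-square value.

The 13:3 ratio has 16 parts, so with N = 1940 the expected counts are:
  white: 1940 × 13/16 = 1576.25
  colored: 1940 × 3/16 = 363.75
χ² = Σ (O − E)² / E
  white: (1565 − 1576.25)² / 1576.25 = 0.0803
  colored: (375 − 363.75)² / 363.75 = 0.3479
χ² = 0.0803 + 0.3479 = 0.4282 ≈ 0.428

0.428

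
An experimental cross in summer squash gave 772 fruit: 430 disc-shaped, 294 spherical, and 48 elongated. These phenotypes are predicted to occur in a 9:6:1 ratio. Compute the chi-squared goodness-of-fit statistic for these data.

Under the 9:6:1 hypothesis (Σ ratio = 16, N = 772):
  disc-shaped: 772 × 9/16 = 434.25
  spherical: 772 × 6/16 = 289.5
  elongated: 772 × 1/16 = 48.25
χ² = Σ (O − E)² / E
  disc-shaped: (430 − 434.25)² / 434.25 = 0.0416
  spherical: (294 − 289.5)² / 289.5 = 0.0699
  elongated: (48 − 48.25)² / 48.25 = 0.0013
χ² = 0.0416 + 0.0699 + 0.0013 = 0.1128 ≈ 0.113

0.113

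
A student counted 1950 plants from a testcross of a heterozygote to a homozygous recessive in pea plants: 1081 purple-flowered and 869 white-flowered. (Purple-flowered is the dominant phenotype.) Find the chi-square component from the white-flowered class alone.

A testcross of a heterozygote (Aa × aa) gives a 1:1 phenotypic ratio.
Total ratio parts = 2. Expected numbers out of 1950:
  purple-flowered: 1950 × 1/2 = 975
  white-flowered: 1950 × 1/2 = 975
Contribution of white-flowered: (869 − 975)² / 975 = 11.5241

11.524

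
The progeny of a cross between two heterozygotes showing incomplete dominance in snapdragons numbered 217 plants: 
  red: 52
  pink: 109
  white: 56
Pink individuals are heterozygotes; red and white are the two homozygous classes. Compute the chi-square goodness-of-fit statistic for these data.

With incomplete dominance, a heterozygote × heterozygote cross gives a 1:2:1 phenotypic ratio.
Expected counts for N = 217 under a 1:2:1 ratio (total parts = 4):
  red: 217 × 1/4 = 54.25
  pink: 217 × 2/4 = 108.5
  white: 217 × 1/4 = 54.25
χ² = Σ (O − E)² / E
  red: (52 − 54.25)² / 54.25 = 0.0933
  pink: (109 − 108.5)² / 108.5 = 0.0023
  white: (56 − 54.25)² / 54.25 = 0.0565
χ² = 0.0933 + 0.0023 + 0.0565 = 0.1521 ≈ 0.152

0.152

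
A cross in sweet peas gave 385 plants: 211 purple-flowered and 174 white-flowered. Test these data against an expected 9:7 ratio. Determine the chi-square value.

Under the 9:7 hypothesis (Σ ratio = 16, N = 385):
  purple-flowered: 385 × 9/16 = 216.5625
  white-flowered: 385 × 7/16 = 168.4375
χ² = Σ (O − E)² / E
  purple-flowered: (211 − 216.5625)² / 216.5625 = 0.1429
  white-flowered: (174 − 168.4375)² / 168.4375 = 0.1837
χ² = 0.1429 + 0.1837 = 0.3266 ≈ 0.327

0.327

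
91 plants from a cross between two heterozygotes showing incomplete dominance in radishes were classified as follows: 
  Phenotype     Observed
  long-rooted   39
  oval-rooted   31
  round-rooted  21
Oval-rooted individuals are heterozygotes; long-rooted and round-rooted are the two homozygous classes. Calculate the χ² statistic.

With incomplete dominance, a heterozygote × heterozygote cross gives a 1:2:1 phenotypic ratio.
Total ratio parts = 4. Expected numbers out of 91:
  long-rooted: 91 × 1/4 = 22.75
  oval-rooted: 91 × 2/4 = 45.5
  round-rooted: 91 × 1/4 = 22.75
χ² = Σ (O − E)² / E
  long-rooted: (39 − 22.75)² / 22.75 = 11.6071
  oval-rooted: (31 − 45.5)² / 45.5 = 4.6209
  round-rooted: (21 − 22.75)² / 22.75 = 0.1346
χ² = 11.6071 + 4.6209 + 0.1346 = 16.3626 ≈ 16.363

16.363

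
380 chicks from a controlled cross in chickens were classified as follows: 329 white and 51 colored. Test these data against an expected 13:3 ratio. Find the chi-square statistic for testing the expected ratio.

7.083

Expected counts for N = 380 under a 13:3 ratio (total parts = 16):
  white: 380 × 13/16 = 308.75
  colored: 380 × 3/16 = 71.25
χ² = Σ (O − E)² / E
  white: (329 − 308.75)² / 308.75 = 1.3281
  colored: (51 − 71.25)² / 71.25 = 5.7553
χ² = 1.3281 + 5.7553 = 7.0834 ≈ 7.083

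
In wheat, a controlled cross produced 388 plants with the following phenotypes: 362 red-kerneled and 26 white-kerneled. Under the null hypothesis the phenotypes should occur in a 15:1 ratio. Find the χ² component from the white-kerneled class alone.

Expected counts for N = 388 under a 15:1 ratio (total parts = 16):
  red-kerneled: 388 × 15/16 = 363.75
  white-kerneled: 388 × 1/16 = 24.25
Contribution of white-kerneled: (26 − 24.25)² / 24.25 = 0.1263

0.126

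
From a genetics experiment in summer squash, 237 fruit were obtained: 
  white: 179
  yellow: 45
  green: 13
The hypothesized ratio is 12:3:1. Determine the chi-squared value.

0.238

Under the 12:3:1 hypothesis (Σ ratio = 16, N = 237):
  white: 237 × 12/16 = 177.75
  yellow: 237 × 3/16 = 44.4375
  green: 237 × 1/16 = 14.8125
χ² = Σ (O − E)² / E
  white: (179 − 177.75)² / 177.75 = 0.0088
  yellow: (45 − 44.4375)² / 44.4375 = 0.0071
  green: (13 − 14.8125)² / 14.8125 = 0.2218
χ² = 0.0088 + 0.0071 + 0.2218 = 0.2377 ≈ 0.238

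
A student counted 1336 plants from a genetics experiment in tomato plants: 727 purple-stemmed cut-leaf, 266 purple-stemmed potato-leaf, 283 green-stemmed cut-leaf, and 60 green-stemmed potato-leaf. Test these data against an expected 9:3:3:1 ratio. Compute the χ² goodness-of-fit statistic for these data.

12.588

Total ratio parts = 16. Expected numbers out of 1336:
  purple-stemmed cut-leaf: 1336 × 9/16 = 751.5
  purple-stemmed potato-leaf: 1336 × 3/16 = 250.5
  green-stemmed cut-leaf: 1336 × 3/16 = 250.5
  green-stemmed potato-leaf: 1336 × 1/16 = 83.5
χ² = Σ (O − E)² / E
  purple-stemmed cut-leaf: (727 − 751.5)² / 751.5 = 0.7987
  purple-stemmed potato-leaf: (266 − 250.5)² / 250.5 = 0.9591
  green-stemmed cut-leaf: (283 − 250.5)² / 250.5 = 4.2166
  green-stemmed potato-leaf: (60 − 83.5)² / 83.5 = 6.6138
χ² = 0.7987 + 0.9591 + 4.2166 + 6.6138 = 12.5882 ≈ 12.588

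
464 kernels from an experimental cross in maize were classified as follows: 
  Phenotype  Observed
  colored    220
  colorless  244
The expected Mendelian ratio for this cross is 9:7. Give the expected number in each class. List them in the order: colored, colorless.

261, 203

Expected counts for N = 464 under a 9:7 ratio (total parts = 16):
  colored: 464 × 9/16 = 261
  colorless: 464 × 7/16 = 203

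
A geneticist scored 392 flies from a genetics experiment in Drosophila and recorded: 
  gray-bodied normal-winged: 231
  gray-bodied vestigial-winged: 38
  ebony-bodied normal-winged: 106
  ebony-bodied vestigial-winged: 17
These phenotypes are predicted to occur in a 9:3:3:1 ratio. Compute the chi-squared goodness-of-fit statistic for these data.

34.313

Total ratio parts = 16. Expected numbers out of 392:
  gray-bodied normal-winged: 392 × 9/16 = 220.5
  gray-bodied vestigial-winged: 392 × 3/16 = 73.5
  ebony-bodied normal-winged: 392 × 3/16 = 73.5
  ebony-bodied vestigial-winged: 392 × 1/16 = 24.5
χ² = Σ (O − E)² / E
  gray-bodied normal-winged: (231 − 220.5)² / 220.5 = 0.5000
  gray-bodied vestigial-winged: (38 − 73.5)² / 73.5 = 17.1463
  ebony-bodied normal-winged: (106 − 73.5)² / 73.5 = 14.3707
  ebony-bodied vestigial-winged: (17 − 24.5)² / 24.5 = 2.2959
χ² = 0.5000 + 17.1463 + 14.3707 + 2.2959 = 34.3129 ≈ 34.313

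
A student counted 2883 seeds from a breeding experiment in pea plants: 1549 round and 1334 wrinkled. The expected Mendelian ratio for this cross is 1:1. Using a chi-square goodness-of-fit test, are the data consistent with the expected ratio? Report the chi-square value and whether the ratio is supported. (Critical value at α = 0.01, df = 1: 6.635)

16.034; not consistent

Under the 1:1 hypothesis (Σ ratio = 2, N = 2883):
  round: 2883 × 1/2 = 1441.5
  wrinkled: 2883 × 1/2 = 1441.5
χ² = Σ (O − E)² / E
  round: (1549 − 1441.5)² / 1441.5 = 8.0168
  wrinkled: (1334 − 1441.5)² / 1441.5 = 8.0168
χ² = 8.0168 + 8.0168 = 16.0336 ≈ 16.034
Degrees of freedom = 2 − 1 = 1; critical value at α = 0.01 is 6.635.
Since 16.034 > 6.635, we reject the null hypothesis — the data do not fit the 1:1 ratio.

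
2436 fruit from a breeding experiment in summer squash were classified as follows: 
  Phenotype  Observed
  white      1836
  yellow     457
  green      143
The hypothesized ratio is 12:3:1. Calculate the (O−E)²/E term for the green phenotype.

Expected counts for N = 2436 under a 12:3:1 ratio (total parts = 16):
  white: 2436 × 12/16 = 1827
  yellow: 2436 × 3/16 = 456.75
  green: 2436 × 1/16 = 152.25
Contribution of green: (143 − 152.25)² / 152.25 = 0.5620

0.562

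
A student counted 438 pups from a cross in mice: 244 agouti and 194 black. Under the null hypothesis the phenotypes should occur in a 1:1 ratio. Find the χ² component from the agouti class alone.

The 1:1 ratio has 2 parts, so with N = 438 the expected counts are:
  agouti: 438 × 1/2 = 219
  black: 438 × 1/2 = 219
Contribution of agouti: (244 − 219)² / 219 = 2.8539

2.854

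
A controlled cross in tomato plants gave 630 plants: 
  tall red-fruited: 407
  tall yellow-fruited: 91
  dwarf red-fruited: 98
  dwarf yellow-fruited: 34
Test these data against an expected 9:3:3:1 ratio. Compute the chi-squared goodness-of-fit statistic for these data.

18.206

Total ratio parts = 16. Expected numbers out of 630:
  tall red-fruited: 630 × 9/16 = 354.375
  tall yellow-fruited: 630 × 3/16 = 118.125
  dwarf red-fruited: 630 × 3/16 = 118.125
  dwarf yellow-fruited: 630 × 1/16 = 39.375
χ² = Σ (O − E)² / E
  tall red-fruited: (407 − 354.375)² / 354.375 = 7.8149
  tall yellow-fruited: (91 − 118.125)² / 118.125 = 6.2287
  dwarf red-fruited: (98 − 118.125)² / 118.125 = 3.4287
  dwarf yellow-fruited: (34 − 39.375)² / 39.375 = 0.7337
χ² = 7.8149 + 6.2287 + 3.4287 + 0.7337 = 18.206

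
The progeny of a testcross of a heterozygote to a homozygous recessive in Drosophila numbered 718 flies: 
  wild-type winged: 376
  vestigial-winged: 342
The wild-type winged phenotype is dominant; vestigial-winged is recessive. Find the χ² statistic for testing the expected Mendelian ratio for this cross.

A testcross of a heterozygote (Aa × aa) gives a 1:1 phenotypic ratio.
Under the 1:1 hypothesis (Σ ratio = 2, N = 718):
  wild-type winged: 718 × 1/2 = 359
  vestigial-winged: 718 × 1/2 = 359
χ² = Σ (O − E)² / E
  wild-type winged: (376 − 359)² / 359 = 0.8050
  vestigial-winged: (342 − 359)² / 359 = 0.8050
χ² = 0.8050 + 0.8050 = 1.610

1.610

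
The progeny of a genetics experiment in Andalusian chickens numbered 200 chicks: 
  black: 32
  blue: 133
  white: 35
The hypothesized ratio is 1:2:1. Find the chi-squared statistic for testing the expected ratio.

21.870

Total ratio parts = 4. Expected numbers out of 200:
  black: 200 × 1/4 = 50
  blue: 200 × 2/4 = 100
  white: 200 × 1/4 = 50
χ² = Σ (O − E)² / E
  black: (32 − 50)² / 50 = 6.4800
  blue: (133 − 100)² / 100 = 10.8900
  white: (35 − 50)² / 50 = 4.5000
χ² = 6.4800 + 10.8900 + 4.5000 = 21.870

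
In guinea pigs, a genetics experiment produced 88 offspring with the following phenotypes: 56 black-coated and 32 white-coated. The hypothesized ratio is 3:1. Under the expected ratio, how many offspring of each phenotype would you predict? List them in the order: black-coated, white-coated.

Under the 3:1 hypothesis (Σ ratio = 4, N = 88):
  black-coated: 88 × 3/4 = 66
  white-coated: 88 × 1/4 = 22

66, 22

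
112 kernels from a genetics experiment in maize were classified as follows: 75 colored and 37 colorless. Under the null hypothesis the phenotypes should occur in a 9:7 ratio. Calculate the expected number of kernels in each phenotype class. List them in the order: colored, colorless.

Expected counts for N = 112 under a 9:7 ratio (total parts = 16):
  colored: 112 × 9/16 = 63
  colorless: 112 × 7/16 = 49

63, 49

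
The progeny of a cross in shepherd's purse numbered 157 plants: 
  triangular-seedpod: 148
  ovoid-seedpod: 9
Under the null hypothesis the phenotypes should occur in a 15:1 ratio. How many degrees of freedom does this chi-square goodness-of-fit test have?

A goodness-of-fit test with 2 phenotype classes has df = 2 − 1 = 1.

1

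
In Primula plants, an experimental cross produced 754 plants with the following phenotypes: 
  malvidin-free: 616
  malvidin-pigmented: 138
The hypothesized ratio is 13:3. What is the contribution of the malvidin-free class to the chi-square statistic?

0.019

The 13:3 ratio has 16 parts, so with N = 754 the expected counts are:
  malvidin-free: 754 × 13/16 = 612.625
  malvidin-pigmented: 754 × 3/16 = 141.375
Contribution of malvidin-free: (616 − 612.625)² / 612.625 = 0.0186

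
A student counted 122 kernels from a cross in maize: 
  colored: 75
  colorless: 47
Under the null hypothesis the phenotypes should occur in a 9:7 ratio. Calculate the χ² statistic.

Expected counts for N = 122 under a 9:7 ratio (total parts = 16):
  colored: 122 × 9/16 = 68.625
  colorless: 122 × 7/16 = 53.375
χ² = Σ (O − E)² / E
  colored: (75 − 68.625)² / 68.625 = 0.5922
  colorless: (47 − 53.375)² / 53.375 = 0.7614
χ² = 0.5922 + 0.7614 = 1.3536 ≈ 1.354

1.354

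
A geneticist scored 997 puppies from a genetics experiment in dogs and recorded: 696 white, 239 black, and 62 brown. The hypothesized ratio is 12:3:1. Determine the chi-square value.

18.083

Under the 12:3:1 hypothesis (Σ ratio = 16, N = 997):
  white: 997 × 12/16 = 747.75
  black: 997 × 3/16 = 186.9375
  brown: 997 × 1/16 = 62.3125
χ² = Σ (O − E)² / E
  white: (696 − 747.75)² / 747.75 = 3.5815
  black: (239 − 186.9375)² / 186.9375 = 14.4995
  brown: (62 − 62.3125)² / 62.3125 = 0.0016
χ² = 3.5815 + 14.4995 + 0.0016 = 18.0826 ≈ 18.083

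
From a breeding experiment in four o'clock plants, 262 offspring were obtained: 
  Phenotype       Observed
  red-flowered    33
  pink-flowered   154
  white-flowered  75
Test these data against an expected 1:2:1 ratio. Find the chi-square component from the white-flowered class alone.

Under the 1:2:1 hypothesis (Σ ratio = 4, N = 262):
  red-flowered: 262 × 1/4 = 65.5
  pink-flowered: 262 × 2/4 = 131
  white-flowered: 262 × 1/4 = 65.5
Contribution of white-flowered: (75 − 65.5)² / 65.5 = 1.3779

1.378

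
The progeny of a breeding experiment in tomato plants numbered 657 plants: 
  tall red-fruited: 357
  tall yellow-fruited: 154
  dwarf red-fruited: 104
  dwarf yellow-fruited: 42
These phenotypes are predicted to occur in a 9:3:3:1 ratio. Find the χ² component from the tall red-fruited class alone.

Total ratio parts = 16. Expected numbers out of 657:
  tall red-fruited: 657 × 9/16 = 369.5625
  tall yellow-fruited: 657 × 3/16 = 123.1875
  dwarf red-fruited: 657 × 3/16 = 123.1875
  dwarf yellow-fruited: 657 × 1/16 = 41.0625
Contribution of tall red-fruited: (357 − 369.5625)² / 369.5625 = 0.4270

0.427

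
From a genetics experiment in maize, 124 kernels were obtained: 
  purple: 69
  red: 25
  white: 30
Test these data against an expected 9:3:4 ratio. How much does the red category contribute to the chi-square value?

0.132

Total ratio parts = 16. Expected numbers out of 124:
  purple: 124 × 9/16 = 69.75
  red: 124 × 3/16 = 23.25
  white: 124 × 4/16 = 31
Contribution of red: (25 − 23.25)² / 23.25 = 0.1317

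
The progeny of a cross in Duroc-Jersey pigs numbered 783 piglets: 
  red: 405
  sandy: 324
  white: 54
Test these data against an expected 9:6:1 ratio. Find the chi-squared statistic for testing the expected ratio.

Expected counts for N = 783 under a 9:6:1 ratio (total parts = 16):
  red: 783 × 9/16 = 440.4375
  sandy: 783 × 6/16 = 293.625
  white: 783 × 1/16 = 48.9375
χ² = Σ (O − E)² / E
  red: (405 − 440.4375)² / 440.4375 = 2.8513
  sandy: (324 − 293.625)² / 293.625 = 3.1422
  white: (54 − 48.9375)² / 48.9375 = 0.5237
χ² = 2.8513 + 3.1422 + 0.5237 = 6.5172 ≈ 6.517

6.517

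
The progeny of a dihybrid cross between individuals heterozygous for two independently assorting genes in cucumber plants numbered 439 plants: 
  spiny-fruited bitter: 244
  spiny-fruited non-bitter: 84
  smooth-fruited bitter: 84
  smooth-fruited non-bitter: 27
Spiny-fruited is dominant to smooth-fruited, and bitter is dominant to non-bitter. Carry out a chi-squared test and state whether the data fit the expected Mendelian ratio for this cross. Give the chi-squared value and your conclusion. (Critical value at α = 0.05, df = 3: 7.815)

A dihybrid F₂ with independent assortment and complete dominance at both loci gives a 9:3:3:1 phenotypic ratio.
The 9:3:3:1 ratio has 16 parts, so with N = 439 the expected counts are:
  spiny-fruited bitter: 439 × 9/16 = 246.9375
  spiny-fruited non-bitter: 439 × 3/16 = 82.3125
  smooth-fruited bitter: 439 × 3/16 = 82.3125
  smooth-fruited non-bitter: 439 × 1/16 = 27.4375
χ² = Σ (O − E)² / E
  spiny-fruited bitter: (244 − 246.9375)² / 246.9375 = 0.0349
  spiny-fruited non-bitter: (84 − 82.3125)² / 82.3125 = 0.0346
  smooth-fruited bitter: (84 − 82.3125)² / 82.3125 = 0.0346
  smooth-fruited non-bitter: (27 − 27.4375)² / 27.4375 = 0.0070
χ² = 0.0349 + 0.0346 + 0.0346 + 0.0070 = 0.1111 ≈ 0.111
Degrees of freedom = 4 − 1 = 3; critical value at α = 0.05 is 7.815.
Since 0.111 < 7.815, we fail to reject the null hypothesis — the data are consistent with the 9:3:3:1 ratio.

0.111; consistent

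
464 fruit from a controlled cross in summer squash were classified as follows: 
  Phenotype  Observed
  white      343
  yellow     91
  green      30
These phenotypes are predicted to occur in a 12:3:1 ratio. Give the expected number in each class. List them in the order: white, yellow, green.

348, 87, 29

The 12:3:1 ratio has 16 parts, so with N = 464 the expected counts are:
  white: 464 × 12/16 = 348
  yellow: 464 × 3/16 = 87
  green: 464 × 1/16 = 29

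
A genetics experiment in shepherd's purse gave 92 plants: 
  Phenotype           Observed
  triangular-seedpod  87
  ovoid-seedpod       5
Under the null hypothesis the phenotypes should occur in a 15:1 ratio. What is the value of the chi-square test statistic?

0.104

Total ratio parts = 16. Expected numbers out of 92:
  triangular-seedpod: 92 × 15/16 = 86.25
  ovoid-seedpod: 92 × 1/16 = 5.75
χ² = Σ (O − E)² / E
  triangular-seedpod: (87 − 86.25)² / 86.25 = 0.0065
  ovoid-seedpod: (5 − 5.75)² / 5.75 = 0.0978
χ² = 0.0065 + 0.0978 = 0.1043 ≈ 0.104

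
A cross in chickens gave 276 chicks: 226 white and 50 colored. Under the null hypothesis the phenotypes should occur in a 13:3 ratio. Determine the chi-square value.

0.073

The 13:3 ratio has 16 parts, so with N = 276 the expected counts are:
  white: 276 × 13/16 = 224.25
  colored: 276 × 3/16 = 51.75
χ² = Σ (O − E)² / E
  white: (226 − 224.25)² / 224.25 = 0.0137
  colored: (50 − 51.75)² / 51.75 = 0.0592
χ² = 0.0137 + 0.0592 = 0.0729 ≈ 0.073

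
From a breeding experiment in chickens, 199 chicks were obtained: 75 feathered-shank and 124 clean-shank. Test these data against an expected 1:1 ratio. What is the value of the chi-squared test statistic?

12.065

Total ratio parts = 2. Expected numbers out of 199:
  feathered-shank: 199 × 1/2 = 99.5
  clean-shank: 199 × 1/2 = 99.5
χ² = Σ (O − E)² / E
  feathered-shank: (75 − 99.5)² / 99.5 = 6.0327
  clean-shank: (124 − 99.5)² / 99.5 = 6.0327
χ² = 6.0327 + 6.0327 = 12.0654 ≈ 12.065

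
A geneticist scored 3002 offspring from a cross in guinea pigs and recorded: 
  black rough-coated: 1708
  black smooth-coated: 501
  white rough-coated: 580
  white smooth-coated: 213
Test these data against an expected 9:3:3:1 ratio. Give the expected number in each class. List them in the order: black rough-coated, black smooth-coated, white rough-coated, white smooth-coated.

1688.625, 562.875, 562.875, 187.625

Expected counts for N = 3002 under a 9:3:3:1 ratio (total parts = 16):
  black rough-coated: 3002 × 9/16 = 1688.625
  black smooth-coated: 3002 × 3/16 = 562.875
  white rough-coated: 3002 × 3/16 = 562.875
  white smooth-coated: 3002 × 1/16 = 187.625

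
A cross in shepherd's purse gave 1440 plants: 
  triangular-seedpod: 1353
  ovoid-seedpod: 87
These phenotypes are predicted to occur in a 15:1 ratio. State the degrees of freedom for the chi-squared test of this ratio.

A goodness-of-fit test with 2 phenotype classes has df = 2 − 1 = 1.

1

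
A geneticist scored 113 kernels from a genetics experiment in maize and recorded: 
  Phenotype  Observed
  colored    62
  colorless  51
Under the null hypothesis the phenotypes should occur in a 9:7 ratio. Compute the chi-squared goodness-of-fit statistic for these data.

The 9:7 ratio has 16 parts, so with N = 113 the expected counts are:
  colored: 113 × 9/16 = 63.5625
  colorless: 113 × 7/16 = 49.4375
χ² = Σ (O − E)² / E
  colored: (62 − 63.5625)² / 63.5625 = 0.0384
  colorless: (51 − 49.4375)² / 49.4375 = 0.0494
χ² = 0.0384 + 0.0494 = 0.0878 ≈ 0.088

0.088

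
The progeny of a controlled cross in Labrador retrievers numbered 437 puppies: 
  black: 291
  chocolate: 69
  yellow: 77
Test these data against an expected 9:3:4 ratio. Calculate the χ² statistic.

19.870

Expected counts for N = 437 under a 9:3:4 ratio (total parts = 16):
  black: 437 × 9/16 = 245.8125
  chocolate: 437 × 3/16 = 81.9375
  yellow: 437 × 4/16 = 109.25
χ² = Σ (O − E)² / E
  black: (291 − 245.8125)² / 245.8125 = 8.3068
  chocolate: (69 − 81.9375)² / 81.9375 = 2.0428
  yellow: (77 − 109.25)² / 109.25 = 9.5200
χ² = 8.3068 + 2.0428 + 9.5200 = 19.8696 ≈ 19.870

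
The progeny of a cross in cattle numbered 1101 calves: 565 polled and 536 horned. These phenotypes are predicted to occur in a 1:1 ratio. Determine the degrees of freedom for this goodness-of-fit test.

1

A goodness-of-fit test with 2 phenotype classes has df = 2 − 1 = 1.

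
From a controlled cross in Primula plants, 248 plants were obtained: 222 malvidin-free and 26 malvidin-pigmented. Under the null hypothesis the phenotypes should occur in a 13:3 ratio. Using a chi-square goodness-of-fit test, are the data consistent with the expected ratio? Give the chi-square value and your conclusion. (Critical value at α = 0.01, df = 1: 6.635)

11.123; not consistent

Expected counts for N = 248 under a 13:3 ratio (total parts = 16):
  malvidin-free: 248 × 13/16 = 201.5
  malvidin-pigmented: 248 × 3/16 = 46.5
χ² = Σ (O − E)² / E
  malvidin-free: (222 − 201.5)² / 201.5 = 2.0856
  malvidin-pigmented: (26 − 46.5)² / 46.5 = 9.0376
χ² = 2.0856 + 9.0376 = 11.1232 ≈ 11.123
Degrees of freedom = 2 − 1 = 1; critical value at α = 0.01 is 6.635.
Since 11.123 > 6.635, we reject the null hypothesis — the data do not fit the 13:3 ratio.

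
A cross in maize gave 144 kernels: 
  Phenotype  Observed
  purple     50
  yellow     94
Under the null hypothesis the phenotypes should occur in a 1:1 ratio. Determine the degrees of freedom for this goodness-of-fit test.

1

A goodness-of-fit test with 2 phenotype classes has df = 2 − 1 = 1.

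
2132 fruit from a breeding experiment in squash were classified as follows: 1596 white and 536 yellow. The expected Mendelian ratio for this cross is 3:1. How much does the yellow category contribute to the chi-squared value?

0.017

Expected counts for N = 2132 under a 3:1 ratio (total parts = 4):
  white: 2132 × 3/4 = 1599
  yellow: 2132 × 1/4 = 533
Contribution of yellow: (536 − 533)² / 533 = 0.0169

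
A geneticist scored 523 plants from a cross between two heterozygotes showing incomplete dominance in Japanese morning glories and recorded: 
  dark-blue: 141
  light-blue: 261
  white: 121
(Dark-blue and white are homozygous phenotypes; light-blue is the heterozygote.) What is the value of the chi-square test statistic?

With incomplete dominance, a heterozygote × heterozygote cross gives a 1:2:1 phenotypic ratio.
The 1:2:1 ratio has 4 parts, so with N = 523 the expected counts are:
  dark-blue: 523 × 1/4 = 130.75
  light-blue: 523 × 2/4 = 261.5
  white: 523 × 1/4 = 130.75
χ² = Σ (O − E)² / E
  dark-blue: (141 − 130.75)² / 130.75 = 0.8035
  light-blue: (261 − 261.5)² / 261.5 = 0.0010
  white: (121 − 130.75)² / 130.75 = 0.7271
χ² = 0.8035 + 0.0010 + 0.7271 = 1.5316 ≈ 1.532

1.532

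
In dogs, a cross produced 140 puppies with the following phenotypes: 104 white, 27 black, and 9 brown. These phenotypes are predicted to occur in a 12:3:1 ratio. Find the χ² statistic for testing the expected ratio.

Total ratio parts = 16. Expected numbers out of 140:
  white: 140 × 12/16 = 105
  black: 140 × 3/16 = 26.25
  brown: 140 × 1/16 = 8.75
χ² = Σ (O − E)² / E
  white: (104 − 105)² / 105 = 0.0095
  black: (27 − 26.25)² / 26.25 = 0.0214
  brown: (9 − 8.75)² / 8.75 = 0.0071
χ² = 0.0095 + 0.0214 + 0.0071 = 0.038

0.038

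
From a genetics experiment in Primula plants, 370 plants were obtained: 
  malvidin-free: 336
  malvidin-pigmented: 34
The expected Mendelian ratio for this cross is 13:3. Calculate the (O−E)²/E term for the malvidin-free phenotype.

Under the 13:3 hypothesis (Σ ratio = 16, N = 370):
  malvidin-free: 370 × 13/16 = 300.625
  malvidin-pigmented: 370 × 3/16 = 69.375
Contribution of malvidin-free: (336 − 300.625)² / 300.625 = 4.1626

4.163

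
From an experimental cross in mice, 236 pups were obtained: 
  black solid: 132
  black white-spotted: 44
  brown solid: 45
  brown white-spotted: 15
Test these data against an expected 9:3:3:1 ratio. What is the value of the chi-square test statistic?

Total ratio parts = 16. Expected numbers out of 236:
  black solid: 236 × 9/16 = 132.75
  black white-spotted: 236 × 3/16 = 44.25
  brown solid: 236 × 3/16 = 44.25
  brown white-spotted: 236 × 1/16 = 14.75
χ² = Σ (O − E)² / E
  black solid: (132 − 132.75)² / 132.75 = 0.0042
  black white-spotted: (44 − 44.25)² / 44.25 = 0.0014
  brown solid: (45 − 44.25)² / 44.25 = 0.0127
  brown white-spotted: (15 − 14.75)² / 14.75 = 0.0042
χ² = 0.0042 + 0.0014 + 0.0127 + 0.0042 = 0.0225 ≈ 0.023

0.023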